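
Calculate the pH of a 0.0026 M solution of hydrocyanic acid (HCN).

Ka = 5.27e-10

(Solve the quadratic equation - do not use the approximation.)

x² + Ka×x - Ka×C = 0. Using quadratic formula: [H⁺] = 1.1703e-06

pH = 5.93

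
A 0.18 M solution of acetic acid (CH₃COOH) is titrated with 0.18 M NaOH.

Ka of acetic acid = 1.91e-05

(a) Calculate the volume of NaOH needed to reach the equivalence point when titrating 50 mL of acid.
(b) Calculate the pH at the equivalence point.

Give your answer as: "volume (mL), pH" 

moles acid = 0.18 × 50/1000 = 0.009 mol; V_base = moles/0.18 × 1000 = 50.0 mL. At equivalence only the conjugate base is present: [A⁻] = 0.009/0.100 = 9.0000e-02 M. Kb = Kw/Ka = 5.24e-10; [OH⁻] = √(Kb × [A⁻]) = 6.8644e-06; pOH = 5.16; pH = 14 - pOH = 8.84.

V = 50.0 mL, pH = 8.84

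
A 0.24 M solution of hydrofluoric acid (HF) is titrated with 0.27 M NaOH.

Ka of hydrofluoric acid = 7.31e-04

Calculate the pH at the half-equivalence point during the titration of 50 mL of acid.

At half-equivalence [HA] = [A⁻], so Henderson-Hasselbalch gives pH = pKa = -log(7.31e-04) = 3.14.

pH = pKa = 3.14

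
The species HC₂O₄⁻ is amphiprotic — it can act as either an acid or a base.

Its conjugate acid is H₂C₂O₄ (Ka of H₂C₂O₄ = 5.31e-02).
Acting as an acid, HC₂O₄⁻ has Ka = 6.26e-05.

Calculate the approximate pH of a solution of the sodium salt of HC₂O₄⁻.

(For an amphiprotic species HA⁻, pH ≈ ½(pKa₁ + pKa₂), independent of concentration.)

pKa₁ = -log(5.31e-02) = 1.27; pKa₂ = -log(6.26e-05) = 4.20. For an amphiprotic species, pH ≈ ½(pKa₁ + pKa₂) = ½(1.27 + 4.20) = 2.74.

pH = 2.74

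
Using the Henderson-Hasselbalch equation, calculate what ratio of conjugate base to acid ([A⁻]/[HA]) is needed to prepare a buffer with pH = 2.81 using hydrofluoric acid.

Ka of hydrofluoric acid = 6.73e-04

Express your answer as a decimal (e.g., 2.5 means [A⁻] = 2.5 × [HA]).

pKa = -log(6.73e-04) = 3.1720. pH = pKa + log([A⁻]/[HA]), so log([A⁻]/[HA]) = pH − pKa = 2.81 − 3.1720 = -0.3620. [A⁻]/[HA] = 10^(-0.3620) = 0.435

[A⁻]/[HA] = 0.435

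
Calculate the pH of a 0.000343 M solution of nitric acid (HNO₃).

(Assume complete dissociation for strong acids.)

[H⁺] = 0.000343 M for strong acid. pH = -log[H⁺] = -log(0.000343)

pH = 3.46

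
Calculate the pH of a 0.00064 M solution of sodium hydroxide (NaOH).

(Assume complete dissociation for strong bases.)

[OH⁻] = 0.00064 M for strong base. pOH = -log[OH⁻] = 3.19, pH = 14 - pOH

pH = 10.81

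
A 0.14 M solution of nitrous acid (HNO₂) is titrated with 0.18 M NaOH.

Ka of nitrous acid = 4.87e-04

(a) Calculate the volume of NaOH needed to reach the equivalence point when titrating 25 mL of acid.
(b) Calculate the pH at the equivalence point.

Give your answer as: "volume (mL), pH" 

moles acid = 0.14 × 25/1000 = 0.0035 mol; V_base = moles/0.18 × 1000 = 19.4 mL. At equivalence only the conjugate base is present: [A⁻] = 0.0035/0.044 = 7.8750e-02 M. Kb = Kw/Ka = 2.05e-11; [OH⁻] = √(Kb × [A⁻]) = 1.2716e-06; pOH = 5.90; pH = 14 - pOH = 8.10.

V = 19.4 mL, pH = 8.10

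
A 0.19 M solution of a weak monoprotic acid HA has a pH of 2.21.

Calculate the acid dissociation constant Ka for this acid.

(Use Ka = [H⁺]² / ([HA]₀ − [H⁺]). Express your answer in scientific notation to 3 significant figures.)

[H⁺] = 10^(−pH) = 10^(−2.21) = 6.166e-03 M. For HA ⇌ H⁺ + A⁻, Ka = [H⁺][A⁻]/[HA] = [H⁺]² / ([HA]₀ − [H⁺]) = (6.166e-03)² / (0.19 − 6.166e-03) = 2.07e-04.

K_a = 2.07e-04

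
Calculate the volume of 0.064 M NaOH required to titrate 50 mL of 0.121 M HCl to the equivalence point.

At equivalence: moles acid = moles base. moles HCl = 0.121 × 50/1000 = 0.00605 mol. V_base = moles / 0.064 × 1000 = 94.5 mL.

V_{base} = 94.5 mL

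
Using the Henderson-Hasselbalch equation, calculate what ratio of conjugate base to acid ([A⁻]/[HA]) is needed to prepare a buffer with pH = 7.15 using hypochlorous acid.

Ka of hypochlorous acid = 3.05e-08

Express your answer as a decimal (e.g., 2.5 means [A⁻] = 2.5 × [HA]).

pKa = -log(3.05e-08) = 7.5157. pH = pKa + log([A⁻]/[HA]), so log([A⁻]/[HA]) = pH − pKa = 7.15 − 7.5157 = -0.3657. [A⁻]/[HA] = 10^(-0.3657) = 0.431

[A⁻]/[HA] = 0.431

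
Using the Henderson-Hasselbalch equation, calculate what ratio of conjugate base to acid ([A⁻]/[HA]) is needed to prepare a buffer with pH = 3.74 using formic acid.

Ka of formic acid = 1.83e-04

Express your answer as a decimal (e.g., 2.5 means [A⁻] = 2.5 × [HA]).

pKa = -log(1.83e-04) = 3.7375. pH = pKa + log([A⁻]/[HA]), so log([A⁻]/[HA]) = pH − pKa = 3.74 − 3.7375 = 0.0025. [A⁻]/[HA] = 10^(0.0025) = 1.01

[A⁻]/[HA] = 1.01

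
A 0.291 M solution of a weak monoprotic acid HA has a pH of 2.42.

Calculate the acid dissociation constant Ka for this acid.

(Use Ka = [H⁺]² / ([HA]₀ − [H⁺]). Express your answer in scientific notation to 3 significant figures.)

[H⁺] = 10^(−pH) = 10^(−2.42) = 3.802e-03 M. For HA ⇌ H⁺ + A⁻, Ka = [H⁺][A⁻]/[HA] = [H⁺]² / ([HA]₀ − [H⁺]) = (3.802e-03)² / (0.291 − 3.802e-03) = 5.03e-05.

K_a = 5.03e-05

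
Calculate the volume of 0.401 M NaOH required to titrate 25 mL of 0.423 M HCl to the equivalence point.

At equivalence: moles acid = moles base. moles HCl = 0.423 × 25/1000 = 0.01057 mol. V_base = moles / 0.401 × 1000 = 26.4 mL.

V_{base} = 26.4 mL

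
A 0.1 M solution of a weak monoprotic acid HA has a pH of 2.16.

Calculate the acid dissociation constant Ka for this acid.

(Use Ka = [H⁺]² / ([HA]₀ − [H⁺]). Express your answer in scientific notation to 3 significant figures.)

[H⁺] = 10^(−pH) = 10^(−2.16) = 6.918e-03 M. For HA ⇌ H⁺ + A⁻, Ka = [H⁺][A⁻]/[HA] = [H⁺]² / ([HA]₀ − [H⁺]) = (6.918e-03)² / (0.1 − 6.918e-03) = 5.14e-04.

K_a = 5.14e-04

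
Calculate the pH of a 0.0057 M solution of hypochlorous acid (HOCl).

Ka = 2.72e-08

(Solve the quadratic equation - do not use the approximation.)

x² + Ka×x - Ka×C = 0. Using quadratic formula: [H⁺] = 1.2438e-05

pH = 4.91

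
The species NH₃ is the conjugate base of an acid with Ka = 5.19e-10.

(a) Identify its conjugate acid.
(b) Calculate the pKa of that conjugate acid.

(a) The conjugate acid is formed by adding one H⁺ to NH₃, giving NH₄⁺. (b) pKa = -log(Ka) = -log(5.19e-10) = 9.28.

Conjugate acid: NH₄⁺; pK_a = 9.28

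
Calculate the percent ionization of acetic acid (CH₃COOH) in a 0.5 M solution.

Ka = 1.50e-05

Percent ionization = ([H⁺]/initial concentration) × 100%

Using Ka equilibrium: x² + Ka×x - Ka×C = 0. Solving: [H⁺] = 2.7311e-03. Percent = (2.7311e-03/0.5) × 100

Percent ionization = 0.546%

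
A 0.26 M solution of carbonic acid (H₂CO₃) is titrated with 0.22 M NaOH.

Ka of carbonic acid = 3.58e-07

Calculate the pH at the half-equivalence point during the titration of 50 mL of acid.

At half-equivalence [HA] = [A⁻], so Henderson-Hasselbalch gives pH = pKa = -log(3.58e-07) = 6.45.

pH = pKa = 6.45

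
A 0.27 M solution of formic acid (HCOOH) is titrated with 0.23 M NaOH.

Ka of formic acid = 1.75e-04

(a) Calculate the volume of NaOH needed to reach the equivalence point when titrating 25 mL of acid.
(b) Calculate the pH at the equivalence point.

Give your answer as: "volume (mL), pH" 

moles acid = 0.27 × 25/1000 = 0.00675 mol; V_base = moles/0.23 × 1000 = 29.3 mL. At equivalence only the conjugate base is present: [A⁻] = 0.00675/0.054 = 1.2420e-01 M. Kb = Kw/Ka = 5.71e-11; [OH⁻] = √(Kb × [A⁻]) = 2.6640e-06; pOH = 5.57; pH = 14 - pOH = 8.43.

V = 29.3 mL, pH = 8.43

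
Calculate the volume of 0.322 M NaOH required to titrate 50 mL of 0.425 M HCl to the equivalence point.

At equivalence: moles acid = moles base. moles HCl = 0.425 × 50/1000 = 0.02125 mol. V_base = moles / 0.322 × 1000 = 66.0 mL.

V_{base} = 66.0 mL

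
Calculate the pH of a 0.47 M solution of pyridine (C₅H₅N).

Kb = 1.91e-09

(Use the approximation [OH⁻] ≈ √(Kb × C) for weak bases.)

[OH⁻] = √(Kb × C) = √(1.91e-09 × 0.47) = 2.9962e-05. pOH = 4.52, pH = 14 - pOH

pH = 9.48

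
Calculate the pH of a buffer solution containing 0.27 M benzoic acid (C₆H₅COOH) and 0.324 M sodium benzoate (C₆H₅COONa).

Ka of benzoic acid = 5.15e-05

pKa = -log(5.15e-05) = 4.29. pH = pKa + log([A⁻]/[HA]) = 4.29 + log(0.324/0.27)

pH = 4.37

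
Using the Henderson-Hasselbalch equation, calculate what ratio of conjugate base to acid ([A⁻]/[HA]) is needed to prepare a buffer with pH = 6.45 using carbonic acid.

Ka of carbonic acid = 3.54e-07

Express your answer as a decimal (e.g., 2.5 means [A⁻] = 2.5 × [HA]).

pKa = -log(3.54e-07) = 6.4510. pH = pKa + log([A⁻]/[HA]), so log([A⁻]/[HA]) = pH − pKa = 6.45 − 6.4510 = -0.0010. [A⁻]/[HA] = 10^(-0.0010) = 0.998

[A⁻]/[HA] = 0.998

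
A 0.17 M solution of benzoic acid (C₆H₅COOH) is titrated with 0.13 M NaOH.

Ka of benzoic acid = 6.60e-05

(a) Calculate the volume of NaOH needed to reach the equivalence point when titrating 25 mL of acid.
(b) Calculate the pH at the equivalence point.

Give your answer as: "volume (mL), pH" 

moles acid = 0.17 × 25/1000 = 0.00425 mol; V_base = moles/0.13 × 1000 = 32.7 mL. At equivalence only the conjugate base is present: [A⁻] = 0.00425/0.058 = 7.3667e-02 M. Kb = Kw/Ka = 1.52e-10; [OH⁻] = √(Kb × [A⁻]) = 3.3409e-06; pOH = 5.48; pH = 14 - pOH = 8.52.

V = 32.7 mL, pH = 8.52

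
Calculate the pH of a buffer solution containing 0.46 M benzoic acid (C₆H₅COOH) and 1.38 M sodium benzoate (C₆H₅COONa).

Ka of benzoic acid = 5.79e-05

pKa = -log(5.79e-05) = 4.24. pH = pKa + log([A⁻]/[HA]) = 4.24 + log(1.38/0.46)

pH = 4.71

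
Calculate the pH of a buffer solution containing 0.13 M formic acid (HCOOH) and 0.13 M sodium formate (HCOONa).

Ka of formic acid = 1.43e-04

pKa = -log(1.43e-04) = 3.84. pH = pKa + log([A⁻]/[HA]) = 3.84 + log(0.13/0.13)

pH = 3.84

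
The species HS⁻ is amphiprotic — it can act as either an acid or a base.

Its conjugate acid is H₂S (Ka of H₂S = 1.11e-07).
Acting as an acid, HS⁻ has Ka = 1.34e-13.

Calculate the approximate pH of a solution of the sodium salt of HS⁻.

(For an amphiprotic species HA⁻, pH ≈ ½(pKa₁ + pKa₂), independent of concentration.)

pKa₁ = -log(1.11e-07) = 6.95; pKa₂ = -log(1.34e-13) = 12.87. For an amphiprotic species, pH ≈ ½(pKa₁ + pKa₂) = ½(6.95 + 12.87) = 9.91.

pH = 9.91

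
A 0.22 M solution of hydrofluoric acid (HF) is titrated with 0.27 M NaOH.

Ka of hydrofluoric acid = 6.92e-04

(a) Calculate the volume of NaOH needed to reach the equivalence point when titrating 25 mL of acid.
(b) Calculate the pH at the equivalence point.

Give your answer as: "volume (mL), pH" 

moles acid = 0.22 × 25/1000 = 0.0055 mol; V_base = moles/0.27 × 1000 = 20.4 mL. At equivalence only the conjugate base is present: [A⁻] = 0.0055/0.045 = 1.2122e-01 M. Kb = Kw/Ka = 1.45e-11; [OH⁻] = √(Kb × [A⁻]) = 1.3236e-06; pOH = 5.88; pH = 14 - pOH = 8.12.

V = 20.4 mL, pH = 8.12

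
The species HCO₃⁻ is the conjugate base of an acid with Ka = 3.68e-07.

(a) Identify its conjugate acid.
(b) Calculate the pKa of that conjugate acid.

(a) The conjugate acid is formed by adding one H⁺ to HCO₃⁻, giving H₂CO₃. (b) pKa = -log(Ka) = -log(3.68e-07) = 6.43.

Conjugate acid: H₂CO₃; pK_a = 6.43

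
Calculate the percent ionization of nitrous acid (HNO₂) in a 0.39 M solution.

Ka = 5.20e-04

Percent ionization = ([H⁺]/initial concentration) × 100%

Using Ka equilibrium: x² + Ka×x - Ka×C = 0. Solving: [H⁺] = 1.3983e-02. Percent = (1.3983e-02/0.39) × 100

Percent ionization = 3.59%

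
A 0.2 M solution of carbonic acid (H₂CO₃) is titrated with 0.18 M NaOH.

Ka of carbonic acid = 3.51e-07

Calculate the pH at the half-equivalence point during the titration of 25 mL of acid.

At half-equivalence [HA] = [A⁻], so Henderson-Hasselbalch gives pH = pKa = -log(3.51e-07) = 6.45.

pH = pKa = 6.45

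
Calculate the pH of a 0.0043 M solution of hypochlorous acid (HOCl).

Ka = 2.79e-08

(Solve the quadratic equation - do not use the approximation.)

x² + Ka×x - Ka×C = 0. Using quadratic formula: [H⁺] = 1.0939e-05

pH = 4.96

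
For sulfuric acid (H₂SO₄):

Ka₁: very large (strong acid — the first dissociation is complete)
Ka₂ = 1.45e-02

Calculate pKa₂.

pKa₂ = -log(Ka₂) = -log(1.45e-02) = 1.84.

pK_{a2} = 1.84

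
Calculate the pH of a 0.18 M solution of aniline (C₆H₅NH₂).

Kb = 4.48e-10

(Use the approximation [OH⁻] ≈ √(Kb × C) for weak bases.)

[OH⁻] = √(Kb × C) = √(4.48e-10 × 0.18) = 8.9800e-06. pOH = 5.05, pH = 14 - pOH

pH = 8.95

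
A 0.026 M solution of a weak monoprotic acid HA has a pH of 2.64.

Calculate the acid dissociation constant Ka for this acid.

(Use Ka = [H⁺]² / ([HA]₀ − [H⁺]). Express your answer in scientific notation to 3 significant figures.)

[H⁺] = 10^(−pH) = 10^(−2.64) = 2.291e-03 M. For HA ⇌ H⁺ + A⁻, Ka = [H⁺][A⁻]/[HA] = [H⁺]² / ([HA]₀ − [H⁺]) = (2.291e-03)² / (0.026 − 2.291e-03) = 2.21e-04.

K_a = 2.21e-04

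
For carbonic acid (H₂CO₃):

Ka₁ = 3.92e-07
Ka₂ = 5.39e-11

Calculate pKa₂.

pKa₂ = -log(Ka₂) = -log(5.39e-11) = 10.27.

pK_{a2} = 10.27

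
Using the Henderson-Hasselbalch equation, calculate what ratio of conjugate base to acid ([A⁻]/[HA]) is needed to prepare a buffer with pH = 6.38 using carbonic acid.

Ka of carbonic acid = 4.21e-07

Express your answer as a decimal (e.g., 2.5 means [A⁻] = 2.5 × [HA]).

pKa = -log(4.21e-07) = 6.3757. pH = pKa + log([A⁻]/[HA]), so log([A⁻]/[HA]) = pH − pKa = 6.38 − 6.3757 = 0.0043. [A⁻]/[HA] = 10^(0.0043) = 1.01

[A⁻]/[HA] = 1.01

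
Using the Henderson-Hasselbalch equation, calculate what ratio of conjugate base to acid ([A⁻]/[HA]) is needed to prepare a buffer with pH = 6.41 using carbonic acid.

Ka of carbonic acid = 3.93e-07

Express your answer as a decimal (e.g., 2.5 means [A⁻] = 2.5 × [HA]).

pKa = -log(3.93e-07) = 6.4056. pH = pKa + log([A⁻]/[HA]), so log([A⁻]/[HA]) = pH − pKa = 6.41 − 6.4056 = 0.0044. [A⁻]/[HA] = 10^(0.0044) = 1.01

[A⁻]/[HA] = 1.01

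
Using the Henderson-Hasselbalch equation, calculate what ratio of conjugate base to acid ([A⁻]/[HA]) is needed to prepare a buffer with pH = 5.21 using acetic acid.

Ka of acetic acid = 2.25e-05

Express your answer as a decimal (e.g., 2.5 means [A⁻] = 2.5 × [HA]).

pKa = -log(2.25e-05) = 4.6478. pH = pKa + log([A⁻]/[HA]), so log([A⁻]/[HA]) = pH − pKa = 5.21 − 4.6478 = 0.5622. [A⁻]/[HA] = 10^(0.5622) = 3.65

[A⁻]/[HA] = 3.65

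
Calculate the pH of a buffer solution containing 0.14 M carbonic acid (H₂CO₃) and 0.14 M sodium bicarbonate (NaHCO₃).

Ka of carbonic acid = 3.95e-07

pKa = -log(3.95e-07) = 6.40. pH = pKa + log([A⁻]/[HA]) = 6.40 + log(0.14/0.14)

pH = 6.40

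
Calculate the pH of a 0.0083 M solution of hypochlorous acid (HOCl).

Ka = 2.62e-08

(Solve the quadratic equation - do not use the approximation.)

x² + Ka×x - Ka×C = 0. Using quadratic formula: [H⁺] = 1.4733e-05

pH = 4.83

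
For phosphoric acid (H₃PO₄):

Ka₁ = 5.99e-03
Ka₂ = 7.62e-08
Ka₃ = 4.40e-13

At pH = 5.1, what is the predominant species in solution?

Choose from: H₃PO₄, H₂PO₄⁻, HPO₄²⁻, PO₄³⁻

pKa₁ = 2.22, pKa₂ = 7.12, pKa₃ = 12.36. For a polyprotic acid the predominant species crosses at each pKa: below pKa_n the protonated form dominates, above it the deprotonated form does. At pH = 5.1, the predominant species is H₂PO₄⁻.

H₂PO₄⁻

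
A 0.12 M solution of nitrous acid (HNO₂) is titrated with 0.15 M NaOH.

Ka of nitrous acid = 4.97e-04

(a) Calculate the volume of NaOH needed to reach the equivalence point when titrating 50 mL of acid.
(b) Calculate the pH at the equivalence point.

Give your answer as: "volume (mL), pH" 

moles acid = 0.12 × 50/1000 = 0.006 mol; V_base = moles/0.15 × 1000 = 40.0 mL. At equivalence only the conjugate base is present: [A⁻] = 0.006/0.090 = 6.6667e-02 M. Kb = Kw/Ka = 2.01e-11; [OH⁻] = √(Kb × [A⁻]) = 1.1582e-06; pOH = 5.94; pH = 14 - pOH = 8.06.

V = 40.0 mL, pH = 8.06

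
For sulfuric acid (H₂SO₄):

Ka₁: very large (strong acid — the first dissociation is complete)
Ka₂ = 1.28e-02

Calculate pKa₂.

pKa₂ = -log(Ka₂) = -log(1.28e-02) = 1.89.

pK_{a2} = 1.89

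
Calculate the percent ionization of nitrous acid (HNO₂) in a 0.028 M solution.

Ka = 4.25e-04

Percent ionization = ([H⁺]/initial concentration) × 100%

Using Ka equilibrium: x² + Ka×x - Ka×C = 0. Solving: [H⁺] = 3.2437e-03. Percent = (3.2437e-03/0.028) × 100

Percent ionization = 11.6%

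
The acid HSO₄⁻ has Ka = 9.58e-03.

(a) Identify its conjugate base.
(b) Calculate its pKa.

(a) The conjugate base is formed by removing one H⁺ from HSO₄⁻, giving SO₄²⁻. (b) pKa = -log(Ka) = -log(9.58e-03) = 2.02.

Conjugate base: SO₄²⁻; pK_a = 2.02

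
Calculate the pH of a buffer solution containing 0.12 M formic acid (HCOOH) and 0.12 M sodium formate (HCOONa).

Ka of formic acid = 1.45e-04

pKa = -log(1.45e-04) = 3.84. pH = pKa + log([A⁻]/[HA]) = 3.84 + log(0.12/0.12)

pH = 3.84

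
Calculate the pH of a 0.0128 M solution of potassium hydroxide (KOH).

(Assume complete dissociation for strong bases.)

[OH⁻] = 0.0128 M for strong base. pOH = -log[OH⁻] = 1.89, pH = 14 - pOH

pH = 12.11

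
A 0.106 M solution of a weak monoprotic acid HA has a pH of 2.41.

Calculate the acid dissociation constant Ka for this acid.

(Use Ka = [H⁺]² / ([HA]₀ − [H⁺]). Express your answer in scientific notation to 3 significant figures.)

[H⁺] = 10^(−pH) = 10^(−2.41) = 3.890e-03 M. For HA ⇌ H⁺ + A⁻, Ka = [H⁺][A⁻]/[HA] = [H⁺]² / ([HA]₀ − [H⁺]) = (3.890e-03)² / (0.106 − 3.890e-03) = 1.48e-04.

K_a = 1.48e-04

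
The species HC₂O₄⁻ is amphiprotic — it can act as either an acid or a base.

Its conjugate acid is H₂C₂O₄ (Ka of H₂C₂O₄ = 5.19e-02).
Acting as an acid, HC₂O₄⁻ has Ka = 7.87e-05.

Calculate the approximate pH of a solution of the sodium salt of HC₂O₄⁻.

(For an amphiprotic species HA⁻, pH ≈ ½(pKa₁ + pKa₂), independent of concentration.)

pKa₁ = -log(5.19e-02) = 1.28; pKa₂ = -log(7.87e-05) = 4.10. For an amphiprotic species, pH ≈ ½(pKa₁ + pKa₂) = ½(1.28 + 4.10) = 2.69.

pH = 2.69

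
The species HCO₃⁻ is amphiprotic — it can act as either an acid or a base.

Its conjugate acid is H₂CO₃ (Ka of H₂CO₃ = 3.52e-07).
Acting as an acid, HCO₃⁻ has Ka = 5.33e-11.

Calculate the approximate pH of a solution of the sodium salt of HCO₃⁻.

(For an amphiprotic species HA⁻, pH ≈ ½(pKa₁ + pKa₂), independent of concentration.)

pKa₁ = -log(3.52e-07) = 6.45; pKa₂ = -log(5.33e-11) = 10.27. For an amphiprotic species, pH ≈ ½(pKa₁ + pKa₂) = ½(6.45 + 10.27) = 8.36.

pH = 8.36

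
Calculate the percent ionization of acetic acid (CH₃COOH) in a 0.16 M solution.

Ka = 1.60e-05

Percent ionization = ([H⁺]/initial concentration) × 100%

Using Ka equilibrium: x² + Ka×x - Ka×C = 0. Solving: [H⁺] = 1.5920e-03. Percent = (1.5920e-03/0.16) × 100

Percent ionization = 0.995%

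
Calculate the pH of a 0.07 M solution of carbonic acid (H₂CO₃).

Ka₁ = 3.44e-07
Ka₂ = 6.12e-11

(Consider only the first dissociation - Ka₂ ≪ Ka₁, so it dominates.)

First dissociation dominates. From Ka₁ = [H⁺][HA⁻]/[H₂A], x² + Ka₁·x − Ka₁·C = 0 with C = 0.07 M and Ka₁ = 3.44e-07. Solving: [H⁺] = (−Ka₁ + √(Ka₁² + 4·Ka₁·C)) / 2 = 1.5501e-04 M. pH = -log(1.5501e-04) = 3.81.

pH = 3.81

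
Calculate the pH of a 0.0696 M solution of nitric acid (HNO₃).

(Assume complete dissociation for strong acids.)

[H⁺] = 0.0696 M for strong acid. pH = -log[H⁺] = -log(0.0696)

pH = 1.16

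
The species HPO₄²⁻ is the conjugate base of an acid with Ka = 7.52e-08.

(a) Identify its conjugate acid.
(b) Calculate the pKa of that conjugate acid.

(a) The conjugate acid is formed by adding one H⁺ to HPO₄²⁻, giving H₂PO₄⁻. (b) pKa = -log(Ka) = -log(7.52e-08) = 7.12.

Conjugate acid: H₂PO₄⁻; pK_a = 7.12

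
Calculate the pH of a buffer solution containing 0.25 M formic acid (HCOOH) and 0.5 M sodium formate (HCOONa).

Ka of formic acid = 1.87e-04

pKa = -log(1.87e-04) = 3.73. pH = pKa + log([A⁻]/[HA]) = 3.73 + log(0.5/0.25)

pH = 4.03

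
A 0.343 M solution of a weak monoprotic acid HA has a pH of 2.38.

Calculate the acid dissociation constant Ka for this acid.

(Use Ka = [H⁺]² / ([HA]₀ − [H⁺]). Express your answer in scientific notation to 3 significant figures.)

[H⁺] = 10^(−pH) = 10^(−2.38) = 4.169e-03 M. For HA ⇌ H⁺ + A⁻, Ka = [H⁺][A⁻]/[HA] = [H⁺]² / ([HA]₀ − [H⁺]) = (4.169e-03)² / (0.343 − 4.169e-03) = 5.13e-05.

K_a = 5.13e-05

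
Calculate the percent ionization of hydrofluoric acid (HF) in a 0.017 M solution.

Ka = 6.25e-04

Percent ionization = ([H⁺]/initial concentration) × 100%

Using Ka equilibrium: x² + Ka×x - Ka×C = 0. Solving: [H⁺] = 2.9620e-03. Percent = (2.9620e-03/0.017) × 100

Percent ionization = 17.4%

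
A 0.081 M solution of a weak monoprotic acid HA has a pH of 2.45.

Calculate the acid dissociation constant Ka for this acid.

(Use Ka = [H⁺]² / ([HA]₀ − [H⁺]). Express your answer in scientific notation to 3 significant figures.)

[H⁺] = 10^(−pH) = 10^(−2.45) = 3.548e-03 M. For HA ⇌ H⁺ + A⁻, Ka = [H⁺][A⁻]/[HA] = [H⁺]² / ([HA]₀ − [H⁺]) = (3.548e-03)² / (0.081 − 3.548e-03) = 1.63e-04.

K_a = 1.63e-04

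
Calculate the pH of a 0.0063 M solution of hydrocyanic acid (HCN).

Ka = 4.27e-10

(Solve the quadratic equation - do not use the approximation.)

x² + Ka×x - Ka×C = 0. Using quadratic formula: [H⁺] = 1.6399e-06

pH = 5.79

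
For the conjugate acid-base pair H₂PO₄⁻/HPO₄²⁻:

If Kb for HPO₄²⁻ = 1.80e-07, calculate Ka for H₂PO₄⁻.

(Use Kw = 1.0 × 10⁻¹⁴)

For a conjugate pair Ka × Kb = Kw, so Ka = Kw/Kb = 1.0 × 10⁻¹⁴ / 1.80e-07 = 5.56e-08.

K_a = 5.56e-08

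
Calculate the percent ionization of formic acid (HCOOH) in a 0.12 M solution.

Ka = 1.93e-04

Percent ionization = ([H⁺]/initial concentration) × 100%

Using Ka equilibrium: x² + Ka×x - Ka×C = 0. Solving: [H⁺] = 4.7170e-03. Percent = (4.7170e-03/0.12) × 100

Percent ionization = 3.93%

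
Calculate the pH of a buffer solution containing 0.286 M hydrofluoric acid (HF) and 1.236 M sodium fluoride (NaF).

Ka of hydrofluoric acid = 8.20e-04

pKa = -log(8.20e-04) = 3.09. pH = pKa + log([A⁻]/[HA]) = 3.09 + log(1.236/0.286)

pH = 3.72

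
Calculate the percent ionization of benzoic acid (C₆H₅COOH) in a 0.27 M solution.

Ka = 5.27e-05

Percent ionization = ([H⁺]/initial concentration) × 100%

Using Ka equilibrium: x² + Ka×x - Ka×C = 0. Solving: [H⁺] = 3.7459e-03. Percent = (3.7459e-03/0.27) × 100

Percent ionization = 1.39%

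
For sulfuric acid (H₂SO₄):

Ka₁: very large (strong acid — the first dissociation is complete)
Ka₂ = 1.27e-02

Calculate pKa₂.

pKa₂ = -log(Ka₂) = -log(1.27e-02) = 1.90.

pK_{a2} = 1.90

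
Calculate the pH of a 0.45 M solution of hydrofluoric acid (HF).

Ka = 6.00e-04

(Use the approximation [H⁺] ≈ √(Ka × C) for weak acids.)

[H⁺] = √(Ka × C) = √(6.00e-04 × 0.45) = 1.6432e-02. pH = -log(1.6432e-02)

pH = 1.78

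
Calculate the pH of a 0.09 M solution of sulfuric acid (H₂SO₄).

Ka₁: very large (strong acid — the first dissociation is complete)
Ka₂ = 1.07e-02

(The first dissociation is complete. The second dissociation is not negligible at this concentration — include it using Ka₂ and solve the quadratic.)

First dissociation is complete: [H⁺]₀ = [HSO₄⁻]₀ = C = 0.09 M. Second dissociation HSO₄⁻ ⇌ H⁺ + SO₄²⁻: let x = [SO₄²⁻]. Ka₂ = (C + x)·x / (C − x) = 1.07e-02 → x² + (C + Ka₂)·x − Ka₂·C = 0 → x² + 0.10070·x − 9.630e-04 = 0. x = (−0.10070 + √(0.10070² + 4 × 9.630e-04)) / 2 = 8.7949e-03 M. [H⁺] = C + x = 0.09 + 8.7949e-03 = 9.8795e-02 M. pH = -log(9.8795e-02) = 1.01.

pH = 1.01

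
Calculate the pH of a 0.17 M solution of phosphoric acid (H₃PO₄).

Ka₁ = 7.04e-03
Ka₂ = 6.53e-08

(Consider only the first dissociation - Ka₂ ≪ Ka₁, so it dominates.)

First dissociation dominates. From Ka₁ = [H⁺][HA⁻]/[H₂A], x² + Ka₁·x − Ka₁·C = 0 with C = 0.17 M and Ka₁ = 7.04e-03. Solving: [H⁺] = (−Ka₁ + √(Ka₁² + 4·Ka₁·C)) / 2 = 3.1253e-02 M. pH = -log(3.1253e-02) = 1.51.

pH = 1.51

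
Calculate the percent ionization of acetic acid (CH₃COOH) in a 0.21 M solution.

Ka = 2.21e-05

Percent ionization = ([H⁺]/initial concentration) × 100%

Using Ka equilibrium: x² + Ka×x - Ka×C = 0. Solving: [H⁺] = 2.1433e-03. Percent = (2.1433e-03/0.21) × 100

Percent ionization = 1.02%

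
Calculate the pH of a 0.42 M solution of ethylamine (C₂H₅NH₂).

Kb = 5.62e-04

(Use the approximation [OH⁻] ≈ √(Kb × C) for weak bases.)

[OH⁻] = √(Kb × C) = √(5.62e-04 × 0.42) = 1.5364e-02. pOH = 1.81, pH = 14 - pOH

pH = 12.19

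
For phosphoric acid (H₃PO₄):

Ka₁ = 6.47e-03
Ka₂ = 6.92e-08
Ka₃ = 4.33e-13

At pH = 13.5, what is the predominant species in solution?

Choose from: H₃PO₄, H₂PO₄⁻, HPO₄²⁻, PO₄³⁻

pKa₁ = 2.19, pKa₂ = 7.16, pKa₃ = 12.36. For a polyprotic acid the predominant species crosses at each pKa: below pKa_n the protonated form dominates, above it the deprotonated form does. At pH = 13.5, the predominant species is PO₄³⁻.

PO₄³⁻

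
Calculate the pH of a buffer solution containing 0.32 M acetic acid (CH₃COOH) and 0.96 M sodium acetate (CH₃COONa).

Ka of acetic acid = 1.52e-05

pKa = -log(1.52e-05) = 4.82. pH = pKa + log([A⁻]/[HA]) = 4.82 + log(0.96/0.32)

pH = 5.30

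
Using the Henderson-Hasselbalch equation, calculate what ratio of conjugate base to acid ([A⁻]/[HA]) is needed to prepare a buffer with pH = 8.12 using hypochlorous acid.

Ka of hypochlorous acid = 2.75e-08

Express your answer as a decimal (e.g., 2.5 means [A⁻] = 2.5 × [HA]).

pKa = -log(2.75e-08) = 7.5607. pH = pKa + log([A⁻]/[HA]), so log([A⁻]/[HA]) = pH − pKa = 8.12 − 7.5607 = 0.5593. [A⁻]/[HA] = 10^(0.5593) = 3.63

[A⁻]/[HA] = 3.63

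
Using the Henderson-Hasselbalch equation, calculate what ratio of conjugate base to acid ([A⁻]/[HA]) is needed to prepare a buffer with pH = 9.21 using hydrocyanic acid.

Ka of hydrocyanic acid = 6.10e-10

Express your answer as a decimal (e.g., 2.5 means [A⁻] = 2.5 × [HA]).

pKa = -log(6.10e-10) = 9.2147. pH = pKa + log([A⁻]/[HA]), so log([A⁻]/[HA]) = pH − pKa = 9.21 − 9.2147 = -0.0047. [A⁻]/[HA] = 10^(-0.0047) = 0.989

[A⁻]/[HA] = 0.989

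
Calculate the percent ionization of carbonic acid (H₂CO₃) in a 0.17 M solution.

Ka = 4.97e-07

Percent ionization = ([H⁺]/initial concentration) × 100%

Using Ka equilibrium: x² + Ka×x - Ka×C = 0. Solving: [H⁺] = 2.9042e-04. Percent = (2.9042e-04/0.17) × 100

Percent ionization = 0.171%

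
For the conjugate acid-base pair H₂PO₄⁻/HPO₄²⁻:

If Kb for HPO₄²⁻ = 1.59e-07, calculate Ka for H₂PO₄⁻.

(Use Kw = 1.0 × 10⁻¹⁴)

For a conjugate pair Ka × Kb = Kw, so Ka = Kw/Kb = 1.0 × 10⁻¹⁴ / 1.59e-07 = 6.29e-08.

K_a = 6.29e-08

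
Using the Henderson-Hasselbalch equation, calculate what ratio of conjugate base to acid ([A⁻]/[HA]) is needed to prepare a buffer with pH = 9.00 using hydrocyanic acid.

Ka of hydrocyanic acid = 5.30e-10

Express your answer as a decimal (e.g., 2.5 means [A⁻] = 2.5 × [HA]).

pKa = -log(5.30e-10) = 9.2757. pH = pKa + log([A⁻]/[HA]), so log([A⁻]/[HA]) = pH − pKa = 9.00 − 9.2757 = -0.2757. [A⁻]/[HA] = 10^(-0.2757) = 0.530

[A⁻]/[HA] = 0.530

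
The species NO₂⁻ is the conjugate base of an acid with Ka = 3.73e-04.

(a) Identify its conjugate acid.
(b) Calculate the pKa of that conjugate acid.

(a) The conjugate acid is formed by adding one H⁺ to NO₂⁻, giving HNO₂. (b) pKa = -log(Ka) = -log(3.73e-04) = 3.43.

Conjugate acid: HNO₂; pK_a = 3.43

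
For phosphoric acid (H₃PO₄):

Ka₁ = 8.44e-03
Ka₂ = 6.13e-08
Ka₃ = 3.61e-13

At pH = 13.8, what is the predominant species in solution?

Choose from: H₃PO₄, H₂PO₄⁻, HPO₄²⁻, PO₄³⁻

pKa₁ = 2.07, pKa₂ = 7.21, pKa₃ = 12.44. For a polyprotic acid the predominant species crosses at each pKa: below pKa_n the protonated form dominates, above it the deprotonated form does. At pH = 13.8, the predominant species is PO₄³⁻.

PO₄³⁻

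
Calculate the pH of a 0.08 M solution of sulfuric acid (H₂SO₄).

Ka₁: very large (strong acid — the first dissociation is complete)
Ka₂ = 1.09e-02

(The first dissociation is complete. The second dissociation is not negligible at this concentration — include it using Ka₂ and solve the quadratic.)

First dissociation is complete: [H⁺]₀ = [HSO₄⁻]₀ = C = 0.08 M. Second dissociation HSO₄⁻ ⇌ H⁺ + SO₄²⁻: let x = [SO₄²⁻]. Ka₂ = (C + x)·x / (C − x) = 1.09e-02 → x² + (C + Ka₂)·x − Ka₂·C = 0 → x² + 0.09090·x − 8.720e-04 = 0. x = (−0.09090 + √(0.09090² + 4 × 8.720e-04)) / 2 = 8.7506e-03 M. [H⁺] = C + x = 0.08 + 8.7506e-03 = 8.8751e-02 M. pH = -log(8.8751e-02) = 1.05.

pH = 1.05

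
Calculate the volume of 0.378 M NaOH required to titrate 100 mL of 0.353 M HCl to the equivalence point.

At equivalence: moles acid = moles base. moles HCl = 0.353 × 100/1000 = 0.0353 mol. V_base = moles / 0.378 × 1000 = 93.4 mL.

V_{base} = 93.4 mL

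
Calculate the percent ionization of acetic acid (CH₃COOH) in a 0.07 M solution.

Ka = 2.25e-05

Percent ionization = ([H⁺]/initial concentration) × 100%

Using Ka equilibrium: x² + Ka×x - Ka×C = 0. Solving: [H⁺] = 1.2438e-03. Percent = (1.2438e-03/0.07) × 100

Percent ionization = 1.78%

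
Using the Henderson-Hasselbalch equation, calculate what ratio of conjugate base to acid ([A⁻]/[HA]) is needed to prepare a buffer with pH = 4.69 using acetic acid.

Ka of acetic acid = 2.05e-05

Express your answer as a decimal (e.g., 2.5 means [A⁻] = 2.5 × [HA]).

pKa = -log(2.05e-05) = 4.6882. pH = pKa + log([A⁻]/[HA]), so log([A⁻]/[HA]) = pH − pKa = 4.69 − 4.6882 = 0.0018. [A⁻]/[HA] = 10^(0.0018) = 1.00

[A⁻]/[HA] = 1.00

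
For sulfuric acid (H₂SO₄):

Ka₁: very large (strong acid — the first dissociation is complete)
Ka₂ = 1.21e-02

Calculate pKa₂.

pKa₂ = -log(Ka₂) = -log(1.21e-02) = 1.92.

pK_{a2} = 1.92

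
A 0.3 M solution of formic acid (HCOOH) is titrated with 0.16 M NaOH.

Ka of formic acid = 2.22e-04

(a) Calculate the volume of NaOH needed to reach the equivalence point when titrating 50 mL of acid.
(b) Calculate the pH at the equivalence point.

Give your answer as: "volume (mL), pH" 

moles acid = 0.3 × 50/1000 = 0.015 mol; V_base = moles/0.16 × 1000 = 93.8 mL. At equivalence only the conjugate base is present: [A⁻] = 0.015/0.144 = 1.0435e-01 M. Kb = Kw/Ka = 4.50e-11; [OH⁻] = √(Kb × [A⁻]) = 2.1680e-06; pOH = 5.66; pH = 14 - pOH = 8.34.

V = 93.8 mL, pH = 8.34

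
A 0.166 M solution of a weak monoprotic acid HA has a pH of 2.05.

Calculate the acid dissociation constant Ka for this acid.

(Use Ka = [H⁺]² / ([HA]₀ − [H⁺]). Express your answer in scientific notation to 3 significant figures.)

[H⁺] = 10^(−pH) = 10^(−2.05) = 8.913e-03 M. For HA ⇌ H⁺ + A⁻, Ka = [H⁺][A⁻]/[HA] = [H⁺]² / ([HA]₀ − [H⁺]) = (8.913e-03)² / (0.166 − 8.913e-03) = 5.06e-04.

K_a = 5.06e-04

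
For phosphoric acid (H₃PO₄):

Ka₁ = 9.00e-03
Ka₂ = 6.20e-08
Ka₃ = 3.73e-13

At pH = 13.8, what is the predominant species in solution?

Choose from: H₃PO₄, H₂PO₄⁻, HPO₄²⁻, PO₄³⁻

pKa₁ = 2.05, pKa₂ = 7.21, pKa₃ = 12.43. For a polyprotic acid the predominant species crosses at each pKa: below pKa_n the protonated form dominates, above it the deprotonated form does. At pH = 13.8, the predominant species is PO₄³⁻.

PO₄³⁻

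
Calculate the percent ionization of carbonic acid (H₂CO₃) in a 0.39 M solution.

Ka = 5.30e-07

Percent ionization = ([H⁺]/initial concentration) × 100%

Using Ka equilibrium: x² + Ka×x - Ka×C = 0. Solving: [H⁺] = 4.5438e-04. Percent = (4.5438e-04/0.39) × 100

Percent ionization = 0.117%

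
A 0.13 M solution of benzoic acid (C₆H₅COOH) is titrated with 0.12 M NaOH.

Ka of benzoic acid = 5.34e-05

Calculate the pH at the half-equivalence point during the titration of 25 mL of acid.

At half-equivalence [HA] = [A⁻], so Henderson-Hasselbalch gives pH = pKa = -log(5.34e-05) = 4.27.

pH = pKa = 4.27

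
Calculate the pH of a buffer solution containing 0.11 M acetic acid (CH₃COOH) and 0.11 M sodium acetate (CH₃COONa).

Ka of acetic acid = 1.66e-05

pKa = -log(1.66e-05) = 4.78. pH = pKa + log([A⁻]/[HA]) = 4.78 + log(0.11/0.11)

pH = 4.78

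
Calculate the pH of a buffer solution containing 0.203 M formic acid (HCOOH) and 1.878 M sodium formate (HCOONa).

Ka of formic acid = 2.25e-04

pKa = -log(2.25e-04) = 3.65. pH = pKa + log([A⁻]/[HA]) = 3.65 + log(1.878/0.203)

pH = 4.61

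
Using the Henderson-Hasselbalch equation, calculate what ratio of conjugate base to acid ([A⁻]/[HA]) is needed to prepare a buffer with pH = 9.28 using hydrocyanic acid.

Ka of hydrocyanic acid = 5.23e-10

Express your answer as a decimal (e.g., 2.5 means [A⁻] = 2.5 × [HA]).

pKa = -log(5.23e-10) = 9.2815. pH = pKa + log([A⁻]/[HA]), so log([A⁻]/[HA]) = pH − pKa = 9.28 − 9.2815 = -0.0015. [A⁻]/[HA] = 10^(-0.0015) = 0.997

[A⁻]/[HA] = 0.997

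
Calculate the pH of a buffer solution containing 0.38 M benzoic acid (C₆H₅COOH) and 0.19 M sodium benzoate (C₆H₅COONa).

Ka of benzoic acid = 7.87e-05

pKa = -log(7.87e-05) = 4.10. pH = pKa + log([A⁻]/[HA]) = 4.10 + log(0.19/0.38)

pH = 3.80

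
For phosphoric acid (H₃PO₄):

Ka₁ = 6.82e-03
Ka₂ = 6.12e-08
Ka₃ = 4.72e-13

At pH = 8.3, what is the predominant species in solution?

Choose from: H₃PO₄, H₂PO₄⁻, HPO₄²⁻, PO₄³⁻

pKa₁ = 2.17, pKa₂ = 7.21, pKa₃ = 12.33. For a polyprotic acid the predominant species crosses at each pKa: below pKa_n the protonated form dominates, above it the deprotonated form does. At pH = 8.3, the predominant species is HPO₄²⁻.

HPO₄²⁻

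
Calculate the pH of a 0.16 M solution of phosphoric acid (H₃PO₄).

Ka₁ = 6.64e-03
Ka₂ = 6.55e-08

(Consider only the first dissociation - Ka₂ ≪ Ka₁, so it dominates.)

First dissociation dominates. From Ka₁ = [H⁺][HA⁻]/[H₂A], x² + Ka₁·x − Ka₁·C = 0 with C = 0.16 M and Ka₁ = 6.64e-03. Solving: [H⁺] = (−Ka₁ + √(Ka₁² + 4·Ka₁·C)) / 2 = 2.9443e-02 M. pH = -log(2.9443e-02) = 1.53.

pH = 1.53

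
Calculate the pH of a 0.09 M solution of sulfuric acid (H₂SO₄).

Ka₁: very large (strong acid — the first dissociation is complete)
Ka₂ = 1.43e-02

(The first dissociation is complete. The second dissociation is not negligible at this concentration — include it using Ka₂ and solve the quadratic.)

First dissociation is complete: [H⁺]₀ = [HSO₄⁻]₀ = C = 0.09 M. Second dissociation HSO₄⁻ ⇌ H⁺ + SO₄²⁻: let x = [SO₄²⁻]. Ka₂ = (C + x)·x / (C − x) = 1.43e-02 → x² + (C + Ka₂)·x − Ka₂·C = 0 → x² + 0.10430·x − 1.287e-03 = 0. x = (−0.10430 + √(0.10430² + 4 × 1.287e-03)) / 2 = 1.1148e-02 M. [H⁺] = C + x = 0.09 + 1.1148e-02 = 1.0115e-01 M. pH = -log(1.0115e-01) = 1.00.

pH = 1.00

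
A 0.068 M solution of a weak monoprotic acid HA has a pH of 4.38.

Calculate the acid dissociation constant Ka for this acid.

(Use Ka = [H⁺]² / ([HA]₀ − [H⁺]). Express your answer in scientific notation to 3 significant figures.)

[H⁺] = 10^(−pH) = 10^(−4.38) = 4.169e-05 M. For HA ⇌ H⁺ + A⁻, Ka = [H⁺][A⁻]/[HA] = [H⁺]² / ([HA]₀ − [H⁺]) = (4.169e-05)² / (0.068 − 4.169e-05) = 2.56e-08.

K_a = 2.56e-08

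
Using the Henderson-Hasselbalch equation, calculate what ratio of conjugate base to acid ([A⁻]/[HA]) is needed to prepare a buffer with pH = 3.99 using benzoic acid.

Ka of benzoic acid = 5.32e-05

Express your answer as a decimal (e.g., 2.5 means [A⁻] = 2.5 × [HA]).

pKa = -log(5.32e-05) = 4.2741. pH = pKa + log([A⁻]/[HA]), so log([A⁻]/[HA]) = pH − pKa = 3.99 − 4.2741 = -0.2841. [A⁻]/[HA] = 10^(-0.2841) = 0.520

[A⁻]/[HA] = 0.520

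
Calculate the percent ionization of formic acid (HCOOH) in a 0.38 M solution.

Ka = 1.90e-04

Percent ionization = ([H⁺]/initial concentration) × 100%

Using Ka equilibrium: x² + Ka×x - Ka×C = 0. Solving: [H⁺] = 8.4026e-03. Percent = (8.4026e-03/0.38) × 100

Percent ionization = 2.21%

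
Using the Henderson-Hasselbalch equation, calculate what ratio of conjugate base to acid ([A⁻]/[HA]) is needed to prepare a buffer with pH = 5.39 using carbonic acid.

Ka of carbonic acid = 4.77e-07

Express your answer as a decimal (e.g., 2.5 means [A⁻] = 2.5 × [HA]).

pKa = -log(4.77e-07) = 6.3215. pH = pKa + log([A⁻]/[HA]), so log([A⁻]/[HA]) = pH − pKa = 5.39 − 6.3215 = -0.9315. [A⁻]/[HA] = 10^(-0.9315) = 0.117

[A⁻]/[HA] = 0.117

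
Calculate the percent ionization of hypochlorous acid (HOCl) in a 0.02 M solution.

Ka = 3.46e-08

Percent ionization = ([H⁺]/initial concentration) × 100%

Using Ka equilibrium: x² + Ka×x - Ka×C = 0. Solving: [H⁺] = 2.6289e-05. Percent = (2.6289e-05/0.02) × 100

Percent ionization = 0.131%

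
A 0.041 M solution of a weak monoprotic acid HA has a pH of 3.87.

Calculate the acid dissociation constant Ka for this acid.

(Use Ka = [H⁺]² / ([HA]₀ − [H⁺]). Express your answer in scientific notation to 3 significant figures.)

[H⁺] = 10^(−pH) = 10^(−3.87) = 1.349e-04 M. For HA ⇌ H⁺ + A⁻, Ka = [H⁺][A⁻]/[HA] = [H⁺]² / ([HA]₀ − [H⁺]) = (1.349e-04)² / (0.041 − 1.349e-04) = 4.45e-07.

K_a = 4.45e-07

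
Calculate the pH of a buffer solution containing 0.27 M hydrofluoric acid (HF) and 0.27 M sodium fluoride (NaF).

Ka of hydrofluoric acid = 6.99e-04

pKa = -log(6.99e-04) = 3.16. pH = pKa + log([A⁻]/[HA]) = 3.16 + log(0.27/0.27)

pH = 3.16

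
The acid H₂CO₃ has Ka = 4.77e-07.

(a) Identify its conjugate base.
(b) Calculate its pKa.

(a) The conjugate base is formed by removing one H⁺ from H₂CO₃, giving HCO₃⁻. (b) pKa = -log(Ka) = -log(4.77e-07) = 6.32.

Conjugate base: HCO₃⁻; pK_a = 6.32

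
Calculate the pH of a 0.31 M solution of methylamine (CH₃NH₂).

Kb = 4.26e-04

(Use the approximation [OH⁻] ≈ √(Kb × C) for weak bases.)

[OH⁻] = √(Kb × C) = √(4.26e-04 × 0.31) = 1.1492e-02. pOH = 1.94, pH = 14 - pOH

pH = 12.06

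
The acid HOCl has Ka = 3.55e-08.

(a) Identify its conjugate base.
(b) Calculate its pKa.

(a) The conjugate base is formed by removing one H⁺ from HOCl, giving OCl⁻. (b) pKa = -log(Ka) = -log(3.55e-08) = 7.45.

Conjugate base: OCl⁻; pK_a = 7.45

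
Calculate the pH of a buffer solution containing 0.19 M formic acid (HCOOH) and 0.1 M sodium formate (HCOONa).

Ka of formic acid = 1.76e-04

pKa = -log(1.76e-04) = 3.75. pH = pKa + log([A⁻]/[HA]) = 3.75 + log(0.1/0.19)

pH = 3.48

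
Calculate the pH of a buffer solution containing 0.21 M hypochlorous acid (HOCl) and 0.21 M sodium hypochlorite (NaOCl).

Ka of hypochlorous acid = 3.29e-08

pKa = -log(3.29e-08) = 7.48. pH = pKa + log([A⁻]/[HA]) = 7.48 + log(0.21/0.21)

pH = 7.48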